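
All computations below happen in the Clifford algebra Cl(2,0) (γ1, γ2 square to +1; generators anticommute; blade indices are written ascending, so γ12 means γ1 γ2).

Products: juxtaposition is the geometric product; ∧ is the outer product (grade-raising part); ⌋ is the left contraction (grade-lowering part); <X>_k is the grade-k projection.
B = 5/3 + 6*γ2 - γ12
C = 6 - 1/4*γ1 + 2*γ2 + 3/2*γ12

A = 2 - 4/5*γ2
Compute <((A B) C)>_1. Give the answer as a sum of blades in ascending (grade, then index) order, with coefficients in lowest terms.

step 1: -22/15 - 4/5*γ1 + 32/3*γ2 - 2*γ12
step 2: 236/15 - 733/30*γ1 + 1781/30*γ2 - 197/15*γ12
step 3: -733/30*γ1 + 1781/30*γ2
Answer: -733/30*γ1 + 1781/30*γ2


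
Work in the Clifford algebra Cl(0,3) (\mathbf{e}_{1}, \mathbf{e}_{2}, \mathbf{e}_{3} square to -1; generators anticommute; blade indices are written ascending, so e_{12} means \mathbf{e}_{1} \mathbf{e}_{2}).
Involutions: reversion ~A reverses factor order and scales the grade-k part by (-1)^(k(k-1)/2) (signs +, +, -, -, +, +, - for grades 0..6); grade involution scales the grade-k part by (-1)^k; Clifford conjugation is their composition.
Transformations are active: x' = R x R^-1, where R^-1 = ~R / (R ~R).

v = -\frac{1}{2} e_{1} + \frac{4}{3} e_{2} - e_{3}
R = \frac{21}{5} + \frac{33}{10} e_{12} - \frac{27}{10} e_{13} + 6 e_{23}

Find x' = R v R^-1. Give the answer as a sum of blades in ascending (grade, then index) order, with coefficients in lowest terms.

~R = \frac{21}{5} - \frac{33}{10} e_{12} + \frac{27}{10} e_{13} - 6 e_{23}, and R ~R = \frac{3591}{50}, so R^-1 = ~R / (\frac{3591}{50}).
R v = -\frac{46}{5} e_{1} + \frac{199}{20} e_{2} + \frac{103}{20} e_{3} - \frac{27}{10} e_{123}
Answer: -\frac{2459}{2394} e_{1} - \frac{446}{1197} e_{2} + \frac{1621}{1197} e_{3}


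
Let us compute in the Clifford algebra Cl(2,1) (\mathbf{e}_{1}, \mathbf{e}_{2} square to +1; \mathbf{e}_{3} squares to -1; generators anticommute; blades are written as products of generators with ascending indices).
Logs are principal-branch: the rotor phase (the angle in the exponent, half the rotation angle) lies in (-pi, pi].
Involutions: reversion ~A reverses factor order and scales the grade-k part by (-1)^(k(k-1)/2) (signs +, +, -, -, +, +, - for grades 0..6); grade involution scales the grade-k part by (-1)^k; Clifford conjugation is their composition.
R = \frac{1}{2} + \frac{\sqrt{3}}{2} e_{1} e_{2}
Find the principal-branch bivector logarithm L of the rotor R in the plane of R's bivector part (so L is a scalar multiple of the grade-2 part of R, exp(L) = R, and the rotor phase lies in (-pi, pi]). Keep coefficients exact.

The scalar part of R is \frac{1}{2}, which pins the rotor phase on the principal branch; dividing the bivector part by the sine of that phase recovers the unit plane, and L is the phase times that plane.
Concretely: cos(phase) = \frac{1}{2} gives phase = ±\frac{\pi}{3}, and since phase/sin(phase) is even the sign is immaterial: L = (phase/sin(phase)) * <R>_2 = (\frac{2 \sqrt{3} \pi}{9}) * <R>_2.
Answer: \frac{\pi}{3} e_{1} e_{2}


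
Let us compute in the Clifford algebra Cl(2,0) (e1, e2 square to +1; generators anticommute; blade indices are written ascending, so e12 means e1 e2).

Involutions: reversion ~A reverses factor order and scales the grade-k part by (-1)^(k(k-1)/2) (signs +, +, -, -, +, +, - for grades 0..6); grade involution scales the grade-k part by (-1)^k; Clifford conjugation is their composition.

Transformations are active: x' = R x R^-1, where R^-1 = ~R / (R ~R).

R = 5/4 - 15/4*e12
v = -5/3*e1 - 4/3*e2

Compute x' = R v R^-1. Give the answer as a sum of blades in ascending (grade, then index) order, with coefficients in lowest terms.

~R = 5/4 + 15/4*e12, and R ~R = 125/8, so R^-1 = ~R / (125/8).
R v = 35/12*e1 - 95/12*e2
Answer: 32/15*e1 + 1/15*e2


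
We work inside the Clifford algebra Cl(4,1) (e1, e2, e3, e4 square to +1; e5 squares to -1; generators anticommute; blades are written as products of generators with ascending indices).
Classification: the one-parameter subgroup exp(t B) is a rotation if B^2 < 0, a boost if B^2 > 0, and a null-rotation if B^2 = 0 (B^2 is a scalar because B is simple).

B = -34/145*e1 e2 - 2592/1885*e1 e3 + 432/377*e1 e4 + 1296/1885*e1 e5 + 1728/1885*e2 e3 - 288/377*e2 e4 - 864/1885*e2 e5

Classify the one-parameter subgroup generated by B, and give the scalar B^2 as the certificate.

B^2 term by term: the squares give (-34/145)^2*(e1 e2)^2 + (-2592/1885)^2*(e1 e3)^2 + (432/377)^2*(e1 e4)^2 + (1296/1885)^2*(e1 e5)^2 + (1728/1885)^2*(e2 e3)^2 + (-288/377)^2*(e2 e4)^2 + (-864/1885)^2*(e2 e5)^2 = 1156/21025*(-1) + 6718464/3553225*(-1) + 186624/142129*(-1) + 1679616/3553225*(+1) + 2985984/3553225*(-1) + 82944/142129*(-1) + 746496/3553225*(+1) = -4 (each basis 2-blade squares to minus the product of its generators' squares); cross terms between blades sharing an index anticommute and cancel; the commuting (index-disjoint) pairs give grade-4 terms 2*c*c'*(blade product), which cancel blade by blade — e1 e2 e3 e4: -1492992/710645 + 1492992/710645 = 0; e1 e2 e3 e5: -4478976/3553225 + 4478976/3553225 = 0; e1 e2 e4 e5: 746496/710645 - 746496/710645 = 0 — confirming B is simple. So B^2 = -4.
Answer: rotation, certificate B^2 = -4. The class reads off the invariant scalar -4 directly.


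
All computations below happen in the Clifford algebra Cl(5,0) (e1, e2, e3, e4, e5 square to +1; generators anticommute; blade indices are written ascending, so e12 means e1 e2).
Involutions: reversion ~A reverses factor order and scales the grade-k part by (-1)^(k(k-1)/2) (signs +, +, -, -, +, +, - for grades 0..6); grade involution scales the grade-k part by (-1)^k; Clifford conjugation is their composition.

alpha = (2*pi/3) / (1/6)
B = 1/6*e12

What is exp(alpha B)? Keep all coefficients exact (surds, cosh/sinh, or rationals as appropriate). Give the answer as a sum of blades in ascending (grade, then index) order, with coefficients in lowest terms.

B^2 = (1/6)^2*(e12)^2 = 1/36*(-1) = -1/36 (a basis 2-blade squares to minus the product of its generators' squares).
B^2 = -1/36 — circular case — the even/odd split gives cos and sin: l = 1/6, alpha*l = 2*pi/3, so exp(alpha B) = cos(2*pi/3) + (sin(2*pi/3)/(1/6))*B = -1/2 + (3*sqrt(3))*B.
Answer: -1/2 + sqrt(3)/2*e12


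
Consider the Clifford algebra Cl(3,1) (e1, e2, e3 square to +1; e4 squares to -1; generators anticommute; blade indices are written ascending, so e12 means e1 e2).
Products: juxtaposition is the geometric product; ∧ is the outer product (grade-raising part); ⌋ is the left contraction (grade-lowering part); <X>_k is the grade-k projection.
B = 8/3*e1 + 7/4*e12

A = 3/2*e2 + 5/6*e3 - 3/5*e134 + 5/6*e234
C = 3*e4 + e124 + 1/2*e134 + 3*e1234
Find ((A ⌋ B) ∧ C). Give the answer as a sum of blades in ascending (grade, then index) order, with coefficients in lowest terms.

step 1: -21/8*e1
step 2: -63/8*e14
Answer: -63/8*e14


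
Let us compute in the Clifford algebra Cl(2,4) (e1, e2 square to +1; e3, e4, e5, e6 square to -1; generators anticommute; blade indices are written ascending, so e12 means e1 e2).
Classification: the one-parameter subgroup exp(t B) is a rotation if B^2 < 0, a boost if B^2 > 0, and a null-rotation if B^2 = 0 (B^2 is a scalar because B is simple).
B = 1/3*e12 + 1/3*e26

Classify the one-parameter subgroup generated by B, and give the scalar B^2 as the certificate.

B^2 term by term: the squares give (1/3)^2*(e12)^2 + (1/3)^2*(e26)^2 = 1/9*(-1) + 1/9*(+1) = 0 (each basis 2-blade squares to minus the product of its generators' squares); cross terms between blades sharing an index anticommute and cancel. So B^2 = 0.
Answer: null-rotation, certificate B^2 = 0. No conjugation can change B^2 = 0; the sign gives the class.


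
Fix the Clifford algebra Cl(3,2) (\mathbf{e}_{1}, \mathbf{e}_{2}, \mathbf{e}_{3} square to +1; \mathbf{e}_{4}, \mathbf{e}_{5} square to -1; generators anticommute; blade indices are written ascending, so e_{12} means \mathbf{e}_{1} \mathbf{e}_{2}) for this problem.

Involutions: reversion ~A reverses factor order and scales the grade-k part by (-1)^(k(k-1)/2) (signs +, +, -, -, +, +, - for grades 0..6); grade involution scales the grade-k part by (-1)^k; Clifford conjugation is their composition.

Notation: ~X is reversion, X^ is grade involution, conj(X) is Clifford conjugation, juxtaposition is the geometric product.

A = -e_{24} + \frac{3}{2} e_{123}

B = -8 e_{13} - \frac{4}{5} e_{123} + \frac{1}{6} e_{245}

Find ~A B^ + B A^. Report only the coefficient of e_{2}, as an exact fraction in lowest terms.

first term: \frac{6}{5} + 12 e_{2} - \frac{1}{6} e_{5} + \frac{4}{5} e_{134} + 8 e_{1234} - \frac{1}{4} e_{1345}
second term: -\frac{6}{5} + 12 e_{2} - \frac{1}{6} e_{5} - \frac{4}{5} e_{134} - 8 e_{1234} + \frac{1}{4} e_{1345}
Answer: 24


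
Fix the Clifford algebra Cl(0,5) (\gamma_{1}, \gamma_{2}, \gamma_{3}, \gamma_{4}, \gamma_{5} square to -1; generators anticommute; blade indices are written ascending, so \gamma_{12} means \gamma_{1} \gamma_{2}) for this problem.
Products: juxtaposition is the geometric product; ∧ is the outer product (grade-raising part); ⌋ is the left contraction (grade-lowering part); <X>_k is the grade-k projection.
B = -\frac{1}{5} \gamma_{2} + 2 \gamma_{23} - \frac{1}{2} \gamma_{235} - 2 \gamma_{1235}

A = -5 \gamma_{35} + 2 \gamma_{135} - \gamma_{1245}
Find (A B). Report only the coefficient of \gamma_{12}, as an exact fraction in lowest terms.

step 1: -\frac{13}{2} \gamma_{2} - 9 \gamma_{12} - 10 \gamma_{25} + 2 \gamma_{34} + 4 \gamma_{125} + \frac{1}{2} \gamma_{134} - \frac{1}{5} \gamma_{145} + \gamma_{235} - \frac{2}{5} \gamma_{1235} + 2 \gamma_{1345}
Answer: -9


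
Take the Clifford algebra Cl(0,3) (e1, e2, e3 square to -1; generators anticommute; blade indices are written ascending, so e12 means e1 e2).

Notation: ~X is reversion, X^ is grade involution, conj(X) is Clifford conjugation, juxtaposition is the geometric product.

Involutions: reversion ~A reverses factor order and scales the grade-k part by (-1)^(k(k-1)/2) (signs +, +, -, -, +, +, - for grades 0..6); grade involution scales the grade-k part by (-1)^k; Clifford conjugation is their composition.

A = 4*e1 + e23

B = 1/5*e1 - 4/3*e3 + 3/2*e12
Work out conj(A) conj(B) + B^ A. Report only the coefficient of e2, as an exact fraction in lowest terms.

first term: -4/5 - 14/3*e2 - 23/6*e13 + 1/5*e123
second term: 4/5 + 22/3*e2 - 41/6*e13 - 1/5*e123
Answer: 8/3


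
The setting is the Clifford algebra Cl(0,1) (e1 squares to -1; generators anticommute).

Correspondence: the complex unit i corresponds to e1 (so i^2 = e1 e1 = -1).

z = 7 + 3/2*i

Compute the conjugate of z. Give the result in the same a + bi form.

In blades: z = 7 + 3/2*e1.
Conjugation here is Clifford conjugation: the scalar is fixed and the grade-1 and grade-2 blades all flip sign, giving 7 - 3/2*e1; translating back:
Answer: 7 - 3/2*i


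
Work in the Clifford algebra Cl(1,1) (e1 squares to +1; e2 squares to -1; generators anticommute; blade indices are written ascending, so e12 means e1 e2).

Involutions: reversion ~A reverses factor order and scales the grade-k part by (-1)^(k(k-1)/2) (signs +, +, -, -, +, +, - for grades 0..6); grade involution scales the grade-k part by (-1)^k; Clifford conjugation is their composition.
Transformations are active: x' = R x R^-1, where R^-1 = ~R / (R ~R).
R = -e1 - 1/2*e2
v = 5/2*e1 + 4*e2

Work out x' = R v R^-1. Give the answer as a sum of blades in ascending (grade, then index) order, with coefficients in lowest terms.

~R = -e1 - 1/2*e2, and R ~R = 3/4, so R^-1 = ~R / (3/4).
R v = -1/2 - 11/4*e12
Answer: -7/6*e1 - 10/3*e2


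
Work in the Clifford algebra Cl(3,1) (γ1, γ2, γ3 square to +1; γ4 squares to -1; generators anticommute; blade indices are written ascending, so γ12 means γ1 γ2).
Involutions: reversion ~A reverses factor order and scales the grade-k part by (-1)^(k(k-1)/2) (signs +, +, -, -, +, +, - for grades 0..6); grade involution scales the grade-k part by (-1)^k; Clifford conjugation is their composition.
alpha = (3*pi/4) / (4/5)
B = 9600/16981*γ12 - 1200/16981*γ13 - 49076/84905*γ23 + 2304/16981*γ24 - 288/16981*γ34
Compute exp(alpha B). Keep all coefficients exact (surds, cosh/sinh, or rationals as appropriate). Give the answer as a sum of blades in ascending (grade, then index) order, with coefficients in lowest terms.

B^2 term by term: the squares give (9600/16981)^2*(γ12)^2 + (-1200/16981)^2*(γ13)^2 + (-49076/84905)^2*(γ23)^2 + (2304/16981)^2*(γ24)^2 + (-288/16981)^2*(γ34)^2 = 92160000/288354361*(-1) + 1440000/288354361*(-1) + 2408453776/7208859025*(-1) + 5308416/288354361*(+1) + 82944/288354361*(+1) = -16/25 (each basis 2-blade squares to minus the product of its generators' squares); cross terms between blades sharing an index anticommute and cancel; the commuting (index-disjoint) pairs give grade-4 terms 2*c*c'*(blade product), which cancel blade by blade — γ1234: -5529600/288354361 + 5529600/288354361 = 0 — confirming B is simple. So B^2 = -16/25.
B^2 = -16/25 — the negative square puts this in the circular regime; l = 4/5, alpha*l = 3*pi/4, so exp(alpha B) = cos(3*pi/4) + (sin(3*pi/4)/(4/5))*B = -sqrt(2)/2 + (5*sqrt(2)/8)*B.
Answer: -sqrt(2)/2 + 6000*sqrt(2)/16981*γ12 - 750*sqrt(2)/16981*γ13 - 12269*sqrt(2)/33962*γ23 + 1440*sqrt(2)/16981*γ24 - 180*sqrt(2)/16981*γ34


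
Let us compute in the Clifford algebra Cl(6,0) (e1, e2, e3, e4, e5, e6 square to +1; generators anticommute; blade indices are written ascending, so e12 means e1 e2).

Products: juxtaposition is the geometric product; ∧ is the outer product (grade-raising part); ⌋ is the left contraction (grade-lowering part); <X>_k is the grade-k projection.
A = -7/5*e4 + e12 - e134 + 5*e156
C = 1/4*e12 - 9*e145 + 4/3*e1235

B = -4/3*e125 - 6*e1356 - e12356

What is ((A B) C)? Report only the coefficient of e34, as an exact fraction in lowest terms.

step 1: 30*e3 + 4/3*e5 + 5*e23 + 20/3*e26 + e356 - 6*e456 + 28/15*e1245 + 4/3*e2345 + 6*e2356 - e2456 + 42/5*e13456 - 7/5*e123456
step 2: -84/5*e2 - 5/4*e13 - 124/9*e14 - 20/3*e15 + 181/3*e16 - 112/45*e34 + 378/5*e36 - 7/15*e45 + 28/15*e46 + 319/18*e123 + 121/3*e125 - 31/3*e126 + 63/5*e236 + 56/5*e246 + 809/3*e1345 - 23/3*e1346 - 187/18*e1356 + 1/4*e1456 + 7/20*e3456 - 45*e12345 + 46*e12346 + 1/4*e12356 - 123/2*e12456 + 21/10*e23456
Answer: -112/45


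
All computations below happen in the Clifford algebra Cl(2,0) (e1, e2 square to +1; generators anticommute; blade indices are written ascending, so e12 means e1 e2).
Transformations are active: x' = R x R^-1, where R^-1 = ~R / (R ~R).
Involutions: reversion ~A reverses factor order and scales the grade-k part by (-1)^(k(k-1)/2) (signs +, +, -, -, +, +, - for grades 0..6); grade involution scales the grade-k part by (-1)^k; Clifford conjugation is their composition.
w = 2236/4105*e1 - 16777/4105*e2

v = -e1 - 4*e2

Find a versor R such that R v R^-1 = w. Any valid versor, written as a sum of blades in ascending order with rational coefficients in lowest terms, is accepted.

Equal squares first: v^2 = w^2 = 17. Then v + w = -1869/4105*e1 - 33197/4105*e2 is a versor taking v to w, provided it is invertible.
Answer: -1869/4105*e1 - 33197/4105*e2


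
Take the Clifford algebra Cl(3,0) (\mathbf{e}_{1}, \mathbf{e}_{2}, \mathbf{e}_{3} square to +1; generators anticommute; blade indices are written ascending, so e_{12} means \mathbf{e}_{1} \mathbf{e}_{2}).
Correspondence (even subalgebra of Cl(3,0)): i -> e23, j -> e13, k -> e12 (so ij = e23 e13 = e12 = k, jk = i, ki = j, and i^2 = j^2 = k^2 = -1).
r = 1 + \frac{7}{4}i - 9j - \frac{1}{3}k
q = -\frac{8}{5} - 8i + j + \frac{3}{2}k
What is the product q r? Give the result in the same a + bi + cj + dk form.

In blades: q = -\frac{8}{5} + \frac{3}{2} e_{12} + e_{13} - 8 e_{23}, r = 1 - \frac{1}{3} e_{12} - 9 e_{13} + \frac{7}{4} e_{23}.
Distribute q over r term by term (generator squares from the signature, products reordered to ascending indices): (-\frac{8}{5})*r = -\frac{8}{5} + \frac{8}{15} e_{12} + \frac{72}{5} e_{13} - \frac{14}{5} e_{23}; (\frac{3}{2} e_{12})*r = \frac{1}{2} + \frac{3}{2} e_{12} + \frac{21}{8} e_{13} + \frac{27}{2} e_{23}; (e_{13})*r = 9 - \frac{7}{4} e_{12} + e_{13} - \frac{1}{3} e_{23}; (-8 e_{23})*r = 14 + 72 e_{12} - \frac{8}{3} e_{13} - 8 e_{23}.
Sum: \frac{219}{10} + \frac{4337}{60} e_{12} + \frac{1843}{120} e_{13} + \frac{71}{30} e_{23}; translating back through the correspondence:
Answer: \frac{219}{10} + \frac{71}{30}i + \frac{1843}{120}j + \frac{4337}{60}k


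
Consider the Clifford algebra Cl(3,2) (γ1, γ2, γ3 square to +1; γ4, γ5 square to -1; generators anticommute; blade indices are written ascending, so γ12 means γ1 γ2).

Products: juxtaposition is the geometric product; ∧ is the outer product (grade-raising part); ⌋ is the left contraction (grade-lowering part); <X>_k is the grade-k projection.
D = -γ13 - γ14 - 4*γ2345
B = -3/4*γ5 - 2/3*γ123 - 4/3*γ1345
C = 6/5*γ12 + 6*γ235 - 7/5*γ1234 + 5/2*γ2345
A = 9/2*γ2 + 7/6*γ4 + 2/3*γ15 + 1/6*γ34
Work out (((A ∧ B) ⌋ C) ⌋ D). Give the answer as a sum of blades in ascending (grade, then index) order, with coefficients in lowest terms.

step 1: -27/8*γ25 - 7/8*γ45 - 1/8*γ345 + 7/9*γ1234 + 6*γ12345
step 2: 49/45 - 5/16*γ2 + 81/4*γ3 + 35/16*γ23 - 135/16*γ34
step 3: 81/4*γ1 - 49/45*γ13 - 49/45*γ14 + 135/4*γ25 + 35/4*γ45 + 81*γ245 + 5/4*γ345 - 196/45*γ2345
Answer: 81/4*γ1 - 49/45*γ13 - 49/45*γ14 + 135/4*γ25 + 35/4*γ45 + 81*γ245 + 5/4*γ345 - 196/45*γ2345


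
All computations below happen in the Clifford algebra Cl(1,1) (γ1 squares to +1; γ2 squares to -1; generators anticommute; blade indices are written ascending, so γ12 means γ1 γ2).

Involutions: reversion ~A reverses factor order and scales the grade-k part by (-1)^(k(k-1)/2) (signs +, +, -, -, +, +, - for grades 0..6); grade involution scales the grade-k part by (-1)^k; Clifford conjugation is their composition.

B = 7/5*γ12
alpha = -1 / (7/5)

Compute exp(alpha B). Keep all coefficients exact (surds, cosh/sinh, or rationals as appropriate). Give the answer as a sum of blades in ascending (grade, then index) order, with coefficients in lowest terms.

B^2 = (7/5)^2*(γ12)^2 = 49/25*(+1) = 49/25 (a basis 2-blade squares to minus the product of its generators' squares).
B^2 = 49/25 — the series telescopes hyperbolically here: l = 7/5, alpha*l = -1, so exp(alpha B) = cosh(-1) + (sinh(-1)/(7/5))*B = cosh(1) + (-5*sinh(1)/7)*B.
Answer: cosh(1) - sinh(1)*γ12


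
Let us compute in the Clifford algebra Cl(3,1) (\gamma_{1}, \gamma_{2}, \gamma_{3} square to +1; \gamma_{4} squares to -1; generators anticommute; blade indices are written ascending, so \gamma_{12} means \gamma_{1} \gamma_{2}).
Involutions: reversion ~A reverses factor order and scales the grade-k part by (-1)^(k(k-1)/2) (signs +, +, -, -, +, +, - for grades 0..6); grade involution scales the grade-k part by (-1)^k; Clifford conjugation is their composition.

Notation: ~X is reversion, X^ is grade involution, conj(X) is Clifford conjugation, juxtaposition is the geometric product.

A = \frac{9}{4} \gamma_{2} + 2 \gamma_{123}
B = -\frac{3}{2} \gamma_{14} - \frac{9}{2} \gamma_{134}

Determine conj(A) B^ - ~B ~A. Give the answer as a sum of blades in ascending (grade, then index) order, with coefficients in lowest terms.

first term: 9 \gamma_{24} - \frac{27}{8} \gamma_{124} - 3 \gamma_{234} + \frac{81}{8} \gamma_{1234}
second term: 9 \gamma_{24} - \frac{27}{8} \gamma_{124} + 3 \gamma_{234} + \frac{81}{8} \gamma_{1234}
Answer: -6 \gamma_{234}


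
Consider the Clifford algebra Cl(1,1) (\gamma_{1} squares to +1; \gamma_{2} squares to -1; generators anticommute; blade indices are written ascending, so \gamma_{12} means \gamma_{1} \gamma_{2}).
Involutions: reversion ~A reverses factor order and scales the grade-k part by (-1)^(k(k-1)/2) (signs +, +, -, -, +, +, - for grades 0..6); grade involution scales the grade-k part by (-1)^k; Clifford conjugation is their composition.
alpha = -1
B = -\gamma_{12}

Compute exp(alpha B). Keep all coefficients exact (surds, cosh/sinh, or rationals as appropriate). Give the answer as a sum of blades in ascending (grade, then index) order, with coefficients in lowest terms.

B^2 = (-1)^2*(\gamma_{12})^2 = 1*(+1) = 1 (a basis 2-blade squares to minus the product of its generators' squares).
B^2 = 1 — a positive square means the series sums to a boost: l = 1, alpha*l = -1, so exp(alpha B) = cosh(-1) + (sinh(-1)/1)*B = \cosh{\left(1 \right)} + (- \sinh{\left(1 \right)})*B.
Answer: \cosh{\left(1 \right)} + \sinh{\left(1 \right)} \gamma_{12}


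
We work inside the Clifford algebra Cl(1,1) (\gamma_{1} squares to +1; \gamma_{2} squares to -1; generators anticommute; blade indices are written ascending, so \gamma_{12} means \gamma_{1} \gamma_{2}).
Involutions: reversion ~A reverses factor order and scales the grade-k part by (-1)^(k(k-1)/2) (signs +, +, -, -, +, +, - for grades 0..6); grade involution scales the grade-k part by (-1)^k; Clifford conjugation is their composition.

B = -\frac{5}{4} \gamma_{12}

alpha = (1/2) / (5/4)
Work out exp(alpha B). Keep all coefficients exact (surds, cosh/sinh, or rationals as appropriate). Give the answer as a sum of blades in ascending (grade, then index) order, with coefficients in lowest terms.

B^2 = (-\frac{5}{4})^2*(\gamma_{12})^2 = \frac{25}{16}*(+1) = \frac{25}{16} (a basis 2-blade squares to minus the product of its generators' squares).
B^2 = \frac{25}{16} — the series telescopes hyperbolically here: l = \frac{5}{4}, alpha*l = \frac{1}{2}, so exp(alpha B) = cosh(\frac{1}{2}) + (sinh(\frac{1}{2})/(\frac{5}{4}))*B = \cosh{\left(\frac{1}{2} \right)} + (\frac{4 \sinh{\left(\frac{1}{2} \right)}}{5})*B.
Answer: \cosh{\left(\frac{1}{2} \right)} - \sinh{\left(\frac{1}{2} \right)} \gamma_{12}


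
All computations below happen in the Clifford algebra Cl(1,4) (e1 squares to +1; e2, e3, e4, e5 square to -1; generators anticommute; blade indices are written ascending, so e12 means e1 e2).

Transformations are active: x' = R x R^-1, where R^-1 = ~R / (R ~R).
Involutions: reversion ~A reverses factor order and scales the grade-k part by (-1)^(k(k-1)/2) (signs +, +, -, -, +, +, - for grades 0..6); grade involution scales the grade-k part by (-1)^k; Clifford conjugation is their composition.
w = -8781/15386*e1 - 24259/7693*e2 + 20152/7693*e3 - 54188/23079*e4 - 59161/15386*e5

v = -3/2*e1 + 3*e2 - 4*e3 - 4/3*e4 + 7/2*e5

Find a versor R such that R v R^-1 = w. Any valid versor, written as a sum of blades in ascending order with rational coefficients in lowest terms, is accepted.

Reasoning: v^2 = w^2 = -331/9 since conjugation preserves the quadratic form; R = v + w = -15930/7693*e1 - 1180/7693*e2 - 10620/7693*e3 - 28320/7693*e4 - 2655/7693*e5 is then valid when invertible, keeping its own part and reversing (v - w)/2.
Answer: -15930/7693*e1 - 1180/7693*e2 - 10620/7693*e3 - 28320/7693*e4 - 2655/7693*e5


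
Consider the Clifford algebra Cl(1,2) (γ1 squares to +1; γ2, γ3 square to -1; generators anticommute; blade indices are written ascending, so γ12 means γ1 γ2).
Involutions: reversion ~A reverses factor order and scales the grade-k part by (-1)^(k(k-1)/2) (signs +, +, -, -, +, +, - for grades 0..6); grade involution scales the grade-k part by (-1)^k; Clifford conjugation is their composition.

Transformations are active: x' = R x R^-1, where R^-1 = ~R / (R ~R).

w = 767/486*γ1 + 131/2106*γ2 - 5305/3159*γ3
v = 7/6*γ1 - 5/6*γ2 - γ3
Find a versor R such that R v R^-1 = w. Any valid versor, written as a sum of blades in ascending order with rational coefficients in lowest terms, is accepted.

Since q(v) = q(w) = -1/3, the sum R = v + w = 667/243*γ1 - 812/1053*γ2 - 8464/3159*γ3 does the job whenever invertible.
Answer: 667/243*γ1 - 812/1053*γ2 - 8464/3159*γ3


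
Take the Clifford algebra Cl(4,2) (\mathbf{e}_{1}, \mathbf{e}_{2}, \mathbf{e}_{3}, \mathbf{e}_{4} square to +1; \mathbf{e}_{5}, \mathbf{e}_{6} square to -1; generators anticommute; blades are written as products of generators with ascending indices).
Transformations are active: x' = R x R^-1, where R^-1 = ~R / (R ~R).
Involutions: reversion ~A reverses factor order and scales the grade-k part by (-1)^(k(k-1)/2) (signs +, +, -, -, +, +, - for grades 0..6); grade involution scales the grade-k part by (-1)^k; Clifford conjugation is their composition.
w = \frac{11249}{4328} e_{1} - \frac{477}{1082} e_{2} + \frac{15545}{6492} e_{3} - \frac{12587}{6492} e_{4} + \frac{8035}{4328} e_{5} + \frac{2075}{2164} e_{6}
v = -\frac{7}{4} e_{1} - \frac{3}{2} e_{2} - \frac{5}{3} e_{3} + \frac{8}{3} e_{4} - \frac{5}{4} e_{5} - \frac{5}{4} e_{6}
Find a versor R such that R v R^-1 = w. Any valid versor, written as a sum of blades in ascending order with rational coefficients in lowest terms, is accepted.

Take R = v + w = \frac{3675}{4328} e_{1} - \frac{1050}{541} e_{2} + \frac{1575}{2164} e_{3} + \frac{1575}{2164} e_{4} + \frac{2625}{4328} e_{5} - \frac{315}{1082} e_{6}. Because q(v) = q(w) = \frac{1739}{144}, conjugation by R sends v exactly to w.
Answer: \frac{3675}{4328} e_{1} - \frac{1050}{541} e_{2} + \frac{1575}{2164} e_{3} + \frac{1575}{2164} e_{4} + \frac{2625}{4328} e_{5} - \frac{315}{1082} e_{6}


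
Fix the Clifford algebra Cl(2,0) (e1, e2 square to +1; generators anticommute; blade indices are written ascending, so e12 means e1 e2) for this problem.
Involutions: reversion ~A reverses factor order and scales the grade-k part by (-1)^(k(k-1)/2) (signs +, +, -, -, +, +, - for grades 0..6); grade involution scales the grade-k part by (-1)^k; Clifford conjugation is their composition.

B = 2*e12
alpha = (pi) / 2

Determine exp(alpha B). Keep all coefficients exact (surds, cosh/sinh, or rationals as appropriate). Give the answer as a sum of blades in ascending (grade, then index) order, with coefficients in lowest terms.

B^2 = (2)^2*(e12)^2 = 4*(-1) = -4 (a basis 2-blade squares to minus the product of its generators' squares).
B^2 = -4 — the series telescopes trigonometrically here: l = 2, alpha*l = pi, so exp(alpha B) = cos(pi) + (sin(pi)/2)*B = -1 + (0)*B.
Answer: -1


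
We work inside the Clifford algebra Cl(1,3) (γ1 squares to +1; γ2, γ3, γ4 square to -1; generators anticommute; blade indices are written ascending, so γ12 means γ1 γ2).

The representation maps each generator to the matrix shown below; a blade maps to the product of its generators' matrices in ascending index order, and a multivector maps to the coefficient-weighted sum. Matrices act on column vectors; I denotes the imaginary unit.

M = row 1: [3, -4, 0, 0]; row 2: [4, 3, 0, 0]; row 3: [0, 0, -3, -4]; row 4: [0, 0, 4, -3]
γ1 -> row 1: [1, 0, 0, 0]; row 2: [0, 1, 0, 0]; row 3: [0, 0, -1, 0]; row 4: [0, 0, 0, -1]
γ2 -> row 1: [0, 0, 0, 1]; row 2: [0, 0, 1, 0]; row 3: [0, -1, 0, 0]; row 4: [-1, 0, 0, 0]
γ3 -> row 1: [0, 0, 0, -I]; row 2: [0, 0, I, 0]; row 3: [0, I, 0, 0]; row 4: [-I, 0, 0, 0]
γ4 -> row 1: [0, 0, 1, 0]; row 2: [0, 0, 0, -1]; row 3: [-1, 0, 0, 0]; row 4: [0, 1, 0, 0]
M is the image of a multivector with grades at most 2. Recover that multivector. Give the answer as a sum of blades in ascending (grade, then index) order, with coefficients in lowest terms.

Method: the blade images are trace-orthogonal — tr(rho(e_A) rho(e_B)^-1) = 4 if A = B and 0 otherwise — and rho(e_A)^-1 = (e_A)^2 * rho(e_A) with (e_A)^2 = +1 or -1, so the coefficient of e_A in the preimage is (e_A)^2 * tr(M rho(e_A))/4.
Nonzero projections over blades of grade <= 2: γ1: (γ1)^2 = +1, tr(M rho(γ1)) = 12, coefficient 3; γ24: (γ24)^2 = -1, tr(M rho(γ24)) = 16, coefficient -4. Every other blade of grade <= 2 projects to 0.
Answer: 3*γ1 - 4*γ24


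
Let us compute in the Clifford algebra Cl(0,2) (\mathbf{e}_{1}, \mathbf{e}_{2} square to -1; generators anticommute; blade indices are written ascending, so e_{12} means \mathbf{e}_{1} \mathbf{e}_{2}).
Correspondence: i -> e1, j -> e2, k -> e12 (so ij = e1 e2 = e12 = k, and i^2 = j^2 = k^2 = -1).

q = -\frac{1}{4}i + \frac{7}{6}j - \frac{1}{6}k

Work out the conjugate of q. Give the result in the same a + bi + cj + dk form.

In blades: q = -\frac{1}{4} e_{1} + \frac{7}{6} e_{2} - \frac{1}{6} e_{12}.
Conjugation here is Clifford conjugation: the scalar is fixed and the grade-1 and grade-2 blades all flip sign, giving \frac{1}{4} e_{1} - \frac{7}{6} e_{2} + \frac{1}{6} e_{12}; translating back:
Answer: \frac{1}{4}i - \frac{7}{6}j + \frac{1}{6}k


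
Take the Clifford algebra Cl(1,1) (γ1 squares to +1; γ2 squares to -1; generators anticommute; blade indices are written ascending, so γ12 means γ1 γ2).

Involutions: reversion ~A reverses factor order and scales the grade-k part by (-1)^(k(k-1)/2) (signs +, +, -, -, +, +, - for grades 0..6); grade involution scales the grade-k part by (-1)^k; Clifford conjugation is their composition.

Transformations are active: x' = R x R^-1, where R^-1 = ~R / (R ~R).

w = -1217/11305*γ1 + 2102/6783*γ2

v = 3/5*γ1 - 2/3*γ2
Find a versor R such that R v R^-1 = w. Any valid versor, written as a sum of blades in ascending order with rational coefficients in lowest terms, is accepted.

A norm check does it: q(v) = q(w) = -19/225, hence R = v + w = 5566/11305*γ1 - 2420/6783*γ2 realises the map — parallel part kept, (v - w)/2 negated, v carried to w.
Answer: 5566/11305*γ1 - 2420/6783*γ2


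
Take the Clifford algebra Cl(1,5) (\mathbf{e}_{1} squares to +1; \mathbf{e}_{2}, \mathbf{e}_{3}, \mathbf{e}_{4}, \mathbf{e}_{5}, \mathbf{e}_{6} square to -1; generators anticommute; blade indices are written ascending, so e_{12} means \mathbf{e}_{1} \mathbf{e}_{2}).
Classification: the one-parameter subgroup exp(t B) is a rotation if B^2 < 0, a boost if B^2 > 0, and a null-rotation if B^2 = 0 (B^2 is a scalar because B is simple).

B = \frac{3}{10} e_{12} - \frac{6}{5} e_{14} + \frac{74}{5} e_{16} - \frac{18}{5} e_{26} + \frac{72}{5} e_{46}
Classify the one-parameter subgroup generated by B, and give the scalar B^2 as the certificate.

B^2 term by term: the squares give (\frac{3}{10})^2*(e_{12})^2 + (-\frac{6}{5})^2*(e_{14})^2 + (\frac{74}{5})^2*(e_{16})^2 + (-\frac{18}{5})^2*(e_{26})^2 + (\frac{72}{5})^2*(e_{46})^2 = \frac{9}{100}*(+1) + \frac{36}{25}*(+1) + \frac{5476}{25}*(+1) + \frac{324}{25}*(-1) + \frac{5184}{25}*(-1) = \frac{1}{4} (each basis 2-blade squares to minus the product of its generators' squares); cross terms between blades sharing an index anticommute and cancel; the commuting (index-disjoint) pairs give grade-4 terms 2*c*c'*(blade product), which cancel blade by blade — e_{1246}: \frac{216}{25} - \frac{216}{25} = 0 — confirming B is simple. So B^2 = \frac{1}{4}.
Answer: boost, certificate B^2 = \frac{1}{4}. The class reads off the invariant scalar \frac{1}{4} directly.


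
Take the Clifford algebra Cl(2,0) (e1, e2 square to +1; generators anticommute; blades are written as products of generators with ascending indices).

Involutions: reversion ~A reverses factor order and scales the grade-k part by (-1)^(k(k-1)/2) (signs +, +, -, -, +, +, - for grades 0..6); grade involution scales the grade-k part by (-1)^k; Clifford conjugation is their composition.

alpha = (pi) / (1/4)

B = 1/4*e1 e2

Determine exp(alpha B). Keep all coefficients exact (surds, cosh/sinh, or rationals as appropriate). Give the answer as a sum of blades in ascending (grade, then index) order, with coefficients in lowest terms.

B^2 = (1/4)^2*(e1 e2)^2 = 1/16*(-1) = -1/16 (a basis 2-blade squares to minus the product of its generators' squares).
B^2 = -1/16 — the negative square puts this in the circular regime; l = 1/4, alpha*l = pi, so exp(alpha B) = cos(pi) + (sin(pi)/(1/4))*B = -1 + (0)*B.
Answer: -1


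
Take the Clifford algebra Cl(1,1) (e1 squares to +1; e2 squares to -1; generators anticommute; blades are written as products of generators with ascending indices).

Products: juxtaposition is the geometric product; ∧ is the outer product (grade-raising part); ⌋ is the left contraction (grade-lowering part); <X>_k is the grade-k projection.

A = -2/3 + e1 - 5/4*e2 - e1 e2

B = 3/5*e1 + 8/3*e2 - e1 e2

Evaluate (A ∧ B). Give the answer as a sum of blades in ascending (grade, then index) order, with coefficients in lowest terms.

step 1: -2/5*e1 - 16/9*e2 + 49/12*e1 e2
Answer: -2/5*e1 - 16/9*e2 + 49/12*e1 e2


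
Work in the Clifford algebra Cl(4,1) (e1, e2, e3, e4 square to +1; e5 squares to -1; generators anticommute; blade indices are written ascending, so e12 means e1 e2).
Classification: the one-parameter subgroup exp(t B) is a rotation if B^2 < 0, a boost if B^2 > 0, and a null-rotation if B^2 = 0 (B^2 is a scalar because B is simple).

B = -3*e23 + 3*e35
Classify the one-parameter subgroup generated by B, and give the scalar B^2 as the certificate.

B^2 term by term: the squares give (-3)^2*(e23)^2 + (3)^2*(e35)^2 = 9*(-1) + 9*(+1) = 0 (each basis 2-blade squares to minus the product of its generators' squares); cross terms between blades sharing an index anticommute and cancel. So B^2 = 0.
Answer: null-rotation, certificate B^2 = 0. Because 0 is invariant under every versor sandwich, the classification follows from its sign alone.


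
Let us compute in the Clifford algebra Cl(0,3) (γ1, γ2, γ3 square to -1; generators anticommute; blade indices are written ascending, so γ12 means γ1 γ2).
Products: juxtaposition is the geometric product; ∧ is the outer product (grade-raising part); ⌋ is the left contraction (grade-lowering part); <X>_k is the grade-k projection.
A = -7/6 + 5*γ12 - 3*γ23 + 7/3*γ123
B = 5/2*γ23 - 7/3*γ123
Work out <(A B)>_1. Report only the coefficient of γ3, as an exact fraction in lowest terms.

step 1: 37/18 - 77/6*γ1 + 35/3*γ3 - 25/2*γ13 - 35/12*γ23 + 49/18*γ123
step 2: -77/6*γ1 + 35/3*γ3
Answer: 35/3


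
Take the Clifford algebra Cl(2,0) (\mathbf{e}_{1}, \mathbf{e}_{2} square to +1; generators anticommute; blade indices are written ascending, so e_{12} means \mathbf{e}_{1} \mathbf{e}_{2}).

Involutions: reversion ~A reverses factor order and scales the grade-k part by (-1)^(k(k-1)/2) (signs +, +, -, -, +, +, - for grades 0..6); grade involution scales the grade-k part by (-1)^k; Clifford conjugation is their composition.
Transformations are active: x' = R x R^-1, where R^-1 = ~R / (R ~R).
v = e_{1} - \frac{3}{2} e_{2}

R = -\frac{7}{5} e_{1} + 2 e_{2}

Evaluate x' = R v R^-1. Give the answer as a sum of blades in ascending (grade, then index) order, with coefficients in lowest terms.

~R = -\frac{7}{5} e_{1} + 2 e_{2}, and R ~R = \frac{149}{25}, so R^-1 = ~R / (\frac{149}{25}).
R v = -\frac{22}{5} + \frac{1}{10} e_{12}
Answer: \frac{159}{149} e_{1} - \frac{433}{298} e_{2}


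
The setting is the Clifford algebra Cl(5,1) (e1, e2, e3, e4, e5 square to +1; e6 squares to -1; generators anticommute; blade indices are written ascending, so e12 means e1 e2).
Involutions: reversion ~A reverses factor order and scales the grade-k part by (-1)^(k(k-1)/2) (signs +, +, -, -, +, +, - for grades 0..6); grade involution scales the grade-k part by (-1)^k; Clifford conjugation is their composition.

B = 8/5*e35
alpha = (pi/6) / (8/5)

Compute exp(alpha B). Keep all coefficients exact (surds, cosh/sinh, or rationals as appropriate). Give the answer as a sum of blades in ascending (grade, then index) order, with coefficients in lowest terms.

B^2 = (8/5)^2*(e35)^2 = 64/25*(-1) = -64/25 (a basis 2-blade squares to minus the product of its generators' squares).
B^2 = -64/25 — a negative square means the series sums to a rotation: l = 8/5, alpha*l = pi/6, so exp(alpha B) = cos(pi/6) + (sin(pi/6)/(8/5))*B = sqrt(3)/2 + (5/16)*B.
Answer: sqrt(3)/2 + 1/2*e35


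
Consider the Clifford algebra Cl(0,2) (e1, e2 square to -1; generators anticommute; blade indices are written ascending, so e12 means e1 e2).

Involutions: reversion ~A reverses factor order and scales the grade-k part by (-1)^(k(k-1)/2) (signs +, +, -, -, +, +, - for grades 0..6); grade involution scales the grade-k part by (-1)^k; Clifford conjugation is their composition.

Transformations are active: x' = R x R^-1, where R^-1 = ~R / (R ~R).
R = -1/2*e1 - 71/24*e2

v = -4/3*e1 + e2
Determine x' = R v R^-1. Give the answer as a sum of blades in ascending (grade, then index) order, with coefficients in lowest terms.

~R = -1/2*e1 - 71/24*e2, and R ~R = -5185/576, so R^-1 = ~R / (-5185/576).
R v = 55/24 - 40/9*e12
Answer: 4940/3111*e1 + 525/1037*e2


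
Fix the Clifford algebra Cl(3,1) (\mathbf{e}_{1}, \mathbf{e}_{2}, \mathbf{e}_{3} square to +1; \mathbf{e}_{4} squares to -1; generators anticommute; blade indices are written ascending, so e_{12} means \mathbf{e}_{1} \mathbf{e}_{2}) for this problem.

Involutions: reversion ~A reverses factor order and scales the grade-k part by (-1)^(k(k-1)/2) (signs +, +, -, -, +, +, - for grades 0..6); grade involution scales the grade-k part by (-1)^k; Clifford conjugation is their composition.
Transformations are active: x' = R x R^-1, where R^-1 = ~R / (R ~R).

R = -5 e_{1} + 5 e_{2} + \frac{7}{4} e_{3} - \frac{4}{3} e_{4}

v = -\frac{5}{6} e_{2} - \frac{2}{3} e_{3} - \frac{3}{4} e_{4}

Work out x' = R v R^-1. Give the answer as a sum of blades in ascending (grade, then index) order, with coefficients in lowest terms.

~R = -5 e_{1} + 5 e_{2} + \frac{7}{4} e_{3} - \frac{4}{3} e_{4}, and R ~R = \frac{7385}{144}, so R^-1 = ~R / (\frac{7385}{144}).
R v = -\frac{19}{3} + \frac{25}{6} e_{12} + \frac{10}{3} e_{13} + \frac{15}{4} e_{14} - \frac{15}{8} e_{23} - \frac{175}{36} e_{24} - \frac{317}{144} e_{34}
Answer: \frac{1824}{1477} e_{1} - \frac{3559}{8862} e_{2} + \frac{742}{3165} e_{3} + \frac{31883}{29540} e_{4}


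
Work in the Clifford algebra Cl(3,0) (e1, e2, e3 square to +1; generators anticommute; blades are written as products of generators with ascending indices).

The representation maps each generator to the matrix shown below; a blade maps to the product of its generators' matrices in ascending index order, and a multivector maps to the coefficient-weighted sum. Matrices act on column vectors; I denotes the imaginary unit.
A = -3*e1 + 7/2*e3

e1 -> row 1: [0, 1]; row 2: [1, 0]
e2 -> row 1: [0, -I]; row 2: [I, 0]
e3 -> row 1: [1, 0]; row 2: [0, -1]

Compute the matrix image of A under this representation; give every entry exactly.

M = (-3)*rho(e1) + (7/2)*rho(e3), summed entrywise:
Answer: row 1: [7/2, -3]; row 2: [-3, -7/2]


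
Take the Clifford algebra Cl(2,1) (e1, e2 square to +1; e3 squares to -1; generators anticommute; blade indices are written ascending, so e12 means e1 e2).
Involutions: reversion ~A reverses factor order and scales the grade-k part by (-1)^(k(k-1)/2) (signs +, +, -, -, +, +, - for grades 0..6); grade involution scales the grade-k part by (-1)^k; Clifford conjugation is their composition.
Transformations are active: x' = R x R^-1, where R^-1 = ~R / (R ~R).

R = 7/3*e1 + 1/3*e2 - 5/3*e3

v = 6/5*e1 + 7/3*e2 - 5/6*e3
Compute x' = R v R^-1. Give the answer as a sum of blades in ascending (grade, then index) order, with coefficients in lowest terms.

~R = 7/3*e1 + 1/3*e2 - 5/3*e3, and R ~R = 25/9, so R^-1 = ~R / (25/9).
R v = 197/90 + 227/45*e12 + 1/18*e13 + 65/18*e23
Answer: 929/375*e1 - 226/125*e2 - 269/150*e3


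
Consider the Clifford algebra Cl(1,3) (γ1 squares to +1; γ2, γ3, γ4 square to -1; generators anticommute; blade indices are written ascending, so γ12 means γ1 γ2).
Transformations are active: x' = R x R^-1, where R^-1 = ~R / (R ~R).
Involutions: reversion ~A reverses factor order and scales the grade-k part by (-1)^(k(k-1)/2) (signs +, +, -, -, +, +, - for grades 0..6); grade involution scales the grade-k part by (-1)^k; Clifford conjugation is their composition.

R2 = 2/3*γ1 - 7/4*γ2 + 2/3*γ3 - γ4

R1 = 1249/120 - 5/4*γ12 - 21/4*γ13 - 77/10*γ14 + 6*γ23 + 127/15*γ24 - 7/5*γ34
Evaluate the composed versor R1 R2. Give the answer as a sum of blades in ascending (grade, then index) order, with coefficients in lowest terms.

Distribute over the terms of R2 (each basis-blade product reordered to ascending indices, repeated generators contracted through their squares):
R1 (2/3*γ1) = 1249/180*γ1 + 5/6*γ2 + 7/2*γ3 + 77/15*γ4 + 4*γ123 + 254/45*γ124 - 14/15*γ134
R1 (-7/4*γ2) = -35/16*γ1 - 8743/480*γ2 - 21/2*γ3 - 889/60*γ4 - 147/16*γ123 - 539/40*γ124 + 49/20*γ234
R1 (2/3*γ3) = 7/2*γ1 - 4*γ2 + 1249/180*γ3 - 14/15*γ4 - 5/6*γ123 + 77/15*γ134 - 254/45*γ234
R1 (-γ4) = -77/10*γ1 + 127/15*γ2 - 7/5*γ3 - 1249/120*γ4 + 5/4*γ124 + 21/4*γ134 - 6*γ234
Summing the partial products and collecting blades:
Answer: 397/720*γ1 - 6199/480*γ2 - 263/180*γ3 - 841/40*γ4 - 289/48*γ123 - 2369/360*γ124 + 189/20*γ134 - 331/36*γ234
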